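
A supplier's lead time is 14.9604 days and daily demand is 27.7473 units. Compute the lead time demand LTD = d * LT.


LTD = 27.7473 * 14.9604 = 415.1107

415.1107 units


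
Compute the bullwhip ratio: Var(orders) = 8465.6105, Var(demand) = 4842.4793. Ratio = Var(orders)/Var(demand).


BW = 8465.6105 / 4842.4793 = 1.7482

1.7482


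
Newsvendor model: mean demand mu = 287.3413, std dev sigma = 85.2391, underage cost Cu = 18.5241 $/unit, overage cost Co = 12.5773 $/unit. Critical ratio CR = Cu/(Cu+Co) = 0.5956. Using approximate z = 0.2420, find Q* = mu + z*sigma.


CR = Cu/(Cu+Co) = 18.5241/(18.5241+12.5773) = 0.5956
z = 0.2420
Q* = 287.3413 + 0.2420 * 85.2391 = 307.9692

307.9692 units


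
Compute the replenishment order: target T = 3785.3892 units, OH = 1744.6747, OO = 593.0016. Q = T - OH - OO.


Inventory position = OH + OO = 1744.6747 + 593.0016 = 2337.6763
Q = 3785.3892 - 2337.6763 = 1447.7129

1447.7129 units


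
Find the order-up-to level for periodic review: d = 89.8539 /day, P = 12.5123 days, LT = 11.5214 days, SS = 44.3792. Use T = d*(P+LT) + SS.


P + LT = 24.0337
d*(P+LT) = 89.8539 * 24.0337 = 2159.5217
T = 2159.5217 + 44.3792 = 2203.9009

2203.9009 units


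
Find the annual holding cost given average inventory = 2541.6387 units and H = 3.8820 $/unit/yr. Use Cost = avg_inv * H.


Cost = 2541.6387 * 3.8820 = 9866.6414

9866.6414 $/yr


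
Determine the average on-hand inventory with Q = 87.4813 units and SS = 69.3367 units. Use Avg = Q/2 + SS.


Q/2 = 43.7407
Avg = 43.7407 + 69.3367 = 113.0773

113.0773 units


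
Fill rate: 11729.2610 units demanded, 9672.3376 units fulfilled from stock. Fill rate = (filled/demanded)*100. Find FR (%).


FR = 9672.3376 / 11729.2610 * 100 = 82.4633

82.4633%


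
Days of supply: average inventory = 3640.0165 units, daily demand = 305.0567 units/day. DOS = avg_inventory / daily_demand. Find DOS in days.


DOS = 3640.0165 / 305.0567 = 11.9323

11.9323 days


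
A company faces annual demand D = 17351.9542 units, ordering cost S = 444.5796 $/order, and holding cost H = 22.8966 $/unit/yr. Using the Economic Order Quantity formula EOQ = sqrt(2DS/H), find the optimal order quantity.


2*D*S = 2 * 17351.9542 * 444.5796 = 15428649.7149
2*D*S/H = 673840.2084
EOQ = sqrt(673840.2084) = 820.8777

820.8777 units


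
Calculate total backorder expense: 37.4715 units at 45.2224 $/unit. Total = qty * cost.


Total = 37.4715 * 45.2224 = 1694.5512

1694.5512 $


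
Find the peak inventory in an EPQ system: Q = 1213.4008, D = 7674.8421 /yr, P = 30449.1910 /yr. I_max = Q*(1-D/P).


D/P = 0.2521
1 - D/P = 0.7479
I_max = 1213.4008 * 0.7479 = 907.5582

907.5582 units


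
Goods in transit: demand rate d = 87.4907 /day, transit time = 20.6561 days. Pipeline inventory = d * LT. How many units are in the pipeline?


Pipeline = 87.4907 * 20.6561 = 1807.2166

1807.2166 units


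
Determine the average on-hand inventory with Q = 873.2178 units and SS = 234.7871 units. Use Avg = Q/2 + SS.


Q/2 = 436.6089
Avg = 436.6089 + 234.7871 = 671.3960

671.3960 units


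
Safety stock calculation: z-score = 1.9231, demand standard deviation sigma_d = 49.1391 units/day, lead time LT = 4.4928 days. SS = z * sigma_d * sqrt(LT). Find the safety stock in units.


sqrt(LT) = sqrt(4.4928) = 2.1196
SS = 1.9231 * 49.1391 * 2.1196 = 200.3031

200.3031 units


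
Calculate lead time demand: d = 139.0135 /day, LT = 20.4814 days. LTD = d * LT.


LTD = 139.0135 * 20.4814 = 2847.1911

2847.1911 units


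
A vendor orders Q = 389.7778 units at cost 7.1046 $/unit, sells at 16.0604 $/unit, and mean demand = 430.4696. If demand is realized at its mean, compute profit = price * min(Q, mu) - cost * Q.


Sales at mu = min(389.7778, 430.4696) = 389.7778
Revenue = 16.0604 * 389.7778 = 6259.9874
Total cost = 7.1046 * 389.7778 = 2769.2154
Profit = 6259.9874 - 2769.2154 = 3490.7720

3490.7720 $


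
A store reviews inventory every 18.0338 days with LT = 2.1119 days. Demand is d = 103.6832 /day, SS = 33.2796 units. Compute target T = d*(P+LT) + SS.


P + LT = 20.1457
d*(P+LT) = 103.6832 * 20.1457 = 2088.7706
T = 2088.7706 + 33.2796 = 2122.0502

2122.0502 units


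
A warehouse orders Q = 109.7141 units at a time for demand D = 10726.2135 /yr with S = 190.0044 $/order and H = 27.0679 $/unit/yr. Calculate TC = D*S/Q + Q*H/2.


Ordering cost = D*S/Q = 18575.8053
Holding cost = Q*H/2 = 1484.8651
TC = 18575.8053 + 1484.8651 = 20060.6704

20060.6704 $/yr


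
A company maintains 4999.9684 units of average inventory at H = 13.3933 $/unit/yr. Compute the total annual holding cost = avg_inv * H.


Cost = 4999.9684 * 13.3933 = 66966.0768

66966.0768 $/yr


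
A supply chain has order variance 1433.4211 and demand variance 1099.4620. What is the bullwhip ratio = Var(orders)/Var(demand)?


BW = 1433.4211 / 1099.4620 = 1.3037

1.3037


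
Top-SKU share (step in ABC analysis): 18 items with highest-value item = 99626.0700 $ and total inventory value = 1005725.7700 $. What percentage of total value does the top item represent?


Top item = 99626.0700
Total = 1005725.7700
Percentage = 99626.0700 / 1005725.7700 * 100 = 9.9059

9.9059%


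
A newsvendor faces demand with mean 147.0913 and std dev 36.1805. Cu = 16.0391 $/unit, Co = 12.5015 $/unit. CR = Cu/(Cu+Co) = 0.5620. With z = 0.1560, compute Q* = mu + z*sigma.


CR = Cu/(Cu+Co) = 16.0391/(16.0391+12.5015) = 0.5620
z = 0.1560
Q* = 147.0913 + 0.1560 * 36.1805 = 152.7355

152.7355 units


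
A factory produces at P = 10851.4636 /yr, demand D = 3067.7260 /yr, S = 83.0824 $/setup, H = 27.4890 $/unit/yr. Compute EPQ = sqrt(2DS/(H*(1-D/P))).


1 - D/P = 1 - 0.2827 = 0.7173
H*(1-D/P) = 19.7178
2DS = 509748.0772
EPQ = sqrt(25852.1571) = 160.7861

160.7861 units


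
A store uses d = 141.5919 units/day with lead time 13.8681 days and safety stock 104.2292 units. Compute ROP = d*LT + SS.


d*LT = 141.5919 * 13.8681 = 1963.6106
ROP = 1963.6106 + 104.2292 = 2067.8398

2067.8398 units


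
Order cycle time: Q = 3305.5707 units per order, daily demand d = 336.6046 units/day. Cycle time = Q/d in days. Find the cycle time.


Cycle = 3305.5707 / 336.6046 = 9.8203

9.8203 days


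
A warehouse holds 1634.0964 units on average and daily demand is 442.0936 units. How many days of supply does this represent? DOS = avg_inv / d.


DOS = 1634.0964 / 442.0936 = 3.6963

3.6963 days


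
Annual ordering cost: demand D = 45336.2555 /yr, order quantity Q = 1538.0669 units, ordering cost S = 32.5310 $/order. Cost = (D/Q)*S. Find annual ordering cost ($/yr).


Number of orders = D/Q = 29.4761
Cost = 29.4761 * 32.5310 = 958.8879

958.8879 $/yr


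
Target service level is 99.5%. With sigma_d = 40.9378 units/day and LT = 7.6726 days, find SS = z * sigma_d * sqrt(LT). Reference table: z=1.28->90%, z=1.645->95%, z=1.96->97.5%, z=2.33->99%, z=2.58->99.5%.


From the table, SL = 99.5% corresponds to z = 2.58
sqrt(LT) = sqrt(7.6726) = 2.7699
SS = 2.58 * 40.9378 * 2.7699 = 292.5604

292.5604 units


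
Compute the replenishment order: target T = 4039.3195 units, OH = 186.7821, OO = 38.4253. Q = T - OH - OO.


Inventory position = OH + OO = 186.7821 + 38.4253 = 225.2074
Q = 4039.3195 - 225.2074 = 3814.1121

3814.1121 units


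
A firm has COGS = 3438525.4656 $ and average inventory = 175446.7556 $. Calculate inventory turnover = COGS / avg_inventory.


Turnover = 3438525.4656 / 175446.7556 = 19.5987

19.5987


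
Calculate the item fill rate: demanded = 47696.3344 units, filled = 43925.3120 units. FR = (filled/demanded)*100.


FR = 43925.3120 / 47696.3344 * 100 = 92.0937

92.0937%


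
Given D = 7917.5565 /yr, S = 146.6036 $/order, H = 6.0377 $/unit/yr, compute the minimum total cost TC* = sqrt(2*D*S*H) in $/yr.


2*D*S*H = 14016427.4016
TC* = sqrt(14016427.4016) = 3743.8519

3743.8519 $/yr


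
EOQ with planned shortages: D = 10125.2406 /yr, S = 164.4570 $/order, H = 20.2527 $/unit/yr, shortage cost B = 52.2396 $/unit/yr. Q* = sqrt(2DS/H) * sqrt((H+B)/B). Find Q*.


sqrt(2DS/H) = 405.5108
sqrt((H+B)/B) = 1.1780
Q* = 405.5108 * 1.1780 = 477.6925

477.6925 units


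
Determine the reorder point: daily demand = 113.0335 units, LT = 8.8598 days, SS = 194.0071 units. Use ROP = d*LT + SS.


d*LT = 113.0335 * 8.8598 = 1001.4542
ROP = 1001.4542 + 194.0071 = 1195.4613

1195.4613 units


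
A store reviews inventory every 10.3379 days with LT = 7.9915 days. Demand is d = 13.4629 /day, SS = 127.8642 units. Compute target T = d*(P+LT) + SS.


P + LT = 18.3294
d*(P+LT) = 13.4629 * 18.3294 = 246.7669
T = 246.7669 + 127.8642 = 374.6311

374.6311 units


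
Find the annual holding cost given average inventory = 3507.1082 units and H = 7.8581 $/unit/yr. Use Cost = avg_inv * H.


Cost = 3507.1082 * 7.8581 = 27559.2069

27559.2069 $/yr


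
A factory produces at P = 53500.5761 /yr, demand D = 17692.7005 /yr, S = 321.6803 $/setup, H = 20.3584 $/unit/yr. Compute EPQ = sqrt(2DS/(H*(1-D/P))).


1 - D/P = 1 - 0.3307 = 0.6693
H*(1-D/P) = 13.6259
2DS = 11382786.4093
EPQ = sqrt(835381.4860) = 913.9921

913.9921 units


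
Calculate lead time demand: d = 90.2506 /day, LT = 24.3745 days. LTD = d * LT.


LTD = 90.2506 * 24.3745 = 2199.8132

2199.8132 units


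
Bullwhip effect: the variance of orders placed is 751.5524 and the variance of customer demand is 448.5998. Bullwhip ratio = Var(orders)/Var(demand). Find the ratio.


BW = 751.5524 / 448.5998 = 1.6753

1.6753


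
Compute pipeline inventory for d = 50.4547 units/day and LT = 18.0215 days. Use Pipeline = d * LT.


Pipeline = 50.4547 * 18.0215 = 909.2694

909.2694 units


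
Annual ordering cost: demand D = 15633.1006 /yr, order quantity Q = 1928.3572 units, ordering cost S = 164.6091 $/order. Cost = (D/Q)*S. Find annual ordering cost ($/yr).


Number of orders = D/Q = 8.1070
Cost = 8.1070 * 164.6091 = 1334.4782

1334.4782 $/yr


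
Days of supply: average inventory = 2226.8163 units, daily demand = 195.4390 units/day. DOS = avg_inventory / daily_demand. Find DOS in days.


DOS = 2226.8163 / 195.4390 = 11.3939

11.3939 days


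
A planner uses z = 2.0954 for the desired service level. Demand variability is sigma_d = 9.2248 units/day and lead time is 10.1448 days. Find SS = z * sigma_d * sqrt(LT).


sqrt(LT) = sqrt(10.1448) = 3.1851
SS = 2.0954 * 9.2248 * 3.1851 = 61.5667

61.5667 units


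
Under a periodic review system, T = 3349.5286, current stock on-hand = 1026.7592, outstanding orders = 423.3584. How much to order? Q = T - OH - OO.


Inventory position = OH + OO = 1026.7592 + 423.3584 = 1450.1176
Q = 3349.5286 - 1450.1176 = 1899.4110

1899.4110 units


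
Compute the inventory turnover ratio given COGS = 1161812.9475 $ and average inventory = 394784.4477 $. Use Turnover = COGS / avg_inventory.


Turnover = 1161812.9475 / 394784.4477 = 2.9429

2.9429


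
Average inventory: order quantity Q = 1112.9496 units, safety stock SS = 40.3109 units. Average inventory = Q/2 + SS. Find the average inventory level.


Q/2 = 556.4748
Avg = 556.4748 + 40.3109 = 596.7857

596.7857 units


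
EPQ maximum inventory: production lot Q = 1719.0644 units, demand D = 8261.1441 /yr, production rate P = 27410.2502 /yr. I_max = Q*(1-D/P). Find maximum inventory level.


D/P = 0.3014
1 - D/P = 0.6986
I_max = 1719.0644 * 0.6986 = 1200.9575

1200.9575 units


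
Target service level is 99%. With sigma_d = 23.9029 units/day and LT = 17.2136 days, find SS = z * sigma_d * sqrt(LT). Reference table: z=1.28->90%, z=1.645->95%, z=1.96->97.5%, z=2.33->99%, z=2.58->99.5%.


From the table, SL = 99% corresponds to z = 2.33
sqrt(LT) = sqrt(17.2136) = 4.1489
SS = 2.33 * 23.9029 * 4.1489 = 231.0694

231.0694 units


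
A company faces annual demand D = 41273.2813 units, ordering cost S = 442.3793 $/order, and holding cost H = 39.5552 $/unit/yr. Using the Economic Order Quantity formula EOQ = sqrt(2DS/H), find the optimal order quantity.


2*D*S = 2 * 41273.2813 * 442.3793 = 36516890.5804
2*D*S/H = 923188.1164
EOQ = sqrt(923188.1164) = 960.8268

960.8268 units


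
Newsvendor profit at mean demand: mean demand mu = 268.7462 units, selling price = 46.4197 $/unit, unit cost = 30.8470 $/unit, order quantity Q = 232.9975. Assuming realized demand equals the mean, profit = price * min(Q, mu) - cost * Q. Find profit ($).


Sales at mu = min(232.9975, 268.7462) = 232.9975
Revenue = 46.4197 * 232.9975 = 10815.6741
Total cost = 30.8470 * 232.9975 = 7187.2739
Profit = 10815.6741 - 7187.2739 = 3628.4002

3628.4002 $


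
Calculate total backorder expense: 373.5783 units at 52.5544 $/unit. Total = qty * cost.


Total = 373.5783 * 52.5544 = 19633.1834

19633.1834 $


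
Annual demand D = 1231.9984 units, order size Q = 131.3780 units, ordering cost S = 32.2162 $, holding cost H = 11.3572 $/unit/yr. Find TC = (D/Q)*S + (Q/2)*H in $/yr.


Ordering cost = D*S/Q = 302.1077
Holding cost = Q*H/2 = 746.0431
TC = 302.1077 + 746.0431 = 1048.1508

1048.1508 $/yr


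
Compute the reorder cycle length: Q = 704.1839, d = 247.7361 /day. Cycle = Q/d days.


Cycle = 704.1839 / 247.7361 = 2.8425

2.8425 days


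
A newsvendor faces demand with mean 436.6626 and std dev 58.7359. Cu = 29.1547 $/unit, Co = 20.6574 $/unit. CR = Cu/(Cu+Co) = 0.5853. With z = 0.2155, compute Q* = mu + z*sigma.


CR = Cu/(Cu+Co) = 29.1547/(29.1547+20.6574) = 0.5853
z = 0.2155
Q* = 436.6626 + 0.2155 * 58.7359 = 449.3202

449.3202 units


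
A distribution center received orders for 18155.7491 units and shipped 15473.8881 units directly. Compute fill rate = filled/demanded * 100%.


FR = 15473.8881 / 18155.7491 * 100 = 85.2286

85.2286%


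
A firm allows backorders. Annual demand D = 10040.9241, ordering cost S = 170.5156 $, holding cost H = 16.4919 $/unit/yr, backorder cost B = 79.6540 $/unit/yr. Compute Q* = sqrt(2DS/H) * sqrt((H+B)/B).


sqrt(2DS/H) = 455.6680
sqrt((H+B)/B) = 1.0987
Q* = 455.6680 * 1.0987 = 500.6222

500.6222 units


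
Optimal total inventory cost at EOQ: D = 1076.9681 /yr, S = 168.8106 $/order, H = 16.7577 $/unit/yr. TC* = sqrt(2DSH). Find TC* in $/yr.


2*D*S*H = 6093221.4192
TC* = sqrt(6093221.4192) = 2468.4451

2468.4451 $/yr


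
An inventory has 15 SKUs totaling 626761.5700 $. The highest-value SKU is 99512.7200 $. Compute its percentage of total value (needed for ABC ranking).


Top item = 99512.7200
Total = 626761.5700
Percentage = 99512.7200 / 626761.5700 * 100 = 15.8773

15.8773%


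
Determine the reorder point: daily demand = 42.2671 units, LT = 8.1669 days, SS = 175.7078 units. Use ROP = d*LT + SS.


d*LT = 42.2671 * 8.1669 = 345.1912
ROP = 345.1912 + 175.7078 = 520.8990

520.8990 units


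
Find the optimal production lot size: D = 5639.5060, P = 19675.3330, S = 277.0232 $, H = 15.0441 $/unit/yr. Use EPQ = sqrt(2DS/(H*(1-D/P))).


1 - D/P = 1 - 0.2866 = 0.7134
H*(1-D/P) = 10.7320
2DS = 3124547.9971
EPQ = sqrt(291142.1425) = 539.5759

539.5759 units


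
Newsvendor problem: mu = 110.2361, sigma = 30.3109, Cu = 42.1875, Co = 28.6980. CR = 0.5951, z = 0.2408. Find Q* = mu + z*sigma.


CR = Cu/(Cu+Co) = 42.1875/(42.1875+28.6980) = 0.5951
z = 0.2408
Q* = 110.2361 + 0.2408 * 30.3109 = 117.5350

117.5350 units


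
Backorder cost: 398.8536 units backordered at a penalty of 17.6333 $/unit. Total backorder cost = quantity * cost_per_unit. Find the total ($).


Total = 398.8536 * 17.6333 = 7033.1052

7033.1052 $


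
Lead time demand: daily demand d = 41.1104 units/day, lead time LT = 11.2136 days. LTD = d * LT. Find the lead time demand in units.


LTD = 41.1104 * 11.2136 = 460.9956

460.9956 units


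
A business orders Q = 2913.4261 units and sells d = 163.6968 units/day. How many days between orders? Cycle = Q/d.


Cycle = 2913.4261 / 163.6968 = 17.7977

17.7977 days


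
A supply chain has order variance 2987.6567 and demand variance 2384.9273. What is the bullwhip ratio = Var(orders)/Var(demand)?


BW = 2987.6567 / 2384.9273 = 1.2527

1.2527


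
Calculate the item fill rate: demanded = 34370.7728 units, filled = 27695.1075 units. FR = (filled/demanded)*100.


FR = 27695.1075 / 34370.7728 * 100 = 80.5775

80.5775%


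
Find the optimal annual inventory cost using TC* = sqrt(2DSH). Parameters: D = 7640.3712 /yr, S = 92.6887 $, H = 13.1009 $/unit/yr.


2*D*S*H = 18555487.8569
TC* = sqrt(18555487.8569) = 4307.6081

4307.6081 $/yr


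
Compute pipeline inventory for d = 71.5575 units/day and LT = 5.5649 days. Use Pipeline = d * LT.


Pipeline = 71.5575 * 5.5649 = 398.2103

398.2103 units


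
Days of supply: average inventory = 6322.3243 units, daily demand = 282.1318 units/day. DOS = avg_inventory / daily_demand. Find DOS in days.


DOS = 6322.3243 / 282.1318 = 22.4091

22.4091 days


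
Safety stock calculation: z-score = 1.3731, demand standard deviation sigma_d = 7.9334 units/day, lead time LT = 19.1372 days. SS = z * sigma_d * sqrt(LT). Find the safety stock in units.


sqrt(LT) = sqrt(19.1372) = 4.3746
SS = 1.3731 * 7.9334 * 4.3746 = 47.6541

47.6541 units


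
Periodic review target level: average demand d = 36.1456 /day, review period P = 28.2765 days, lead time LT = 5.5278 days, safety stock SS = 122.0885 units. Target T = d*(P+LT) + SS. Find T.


P + LT = 33.8043
d*(P+LT) = 36.1456 * 33.8043 = 1221.8767
T = 1221.8767 + 122.0885 = 1343.9652

1343.9652 units


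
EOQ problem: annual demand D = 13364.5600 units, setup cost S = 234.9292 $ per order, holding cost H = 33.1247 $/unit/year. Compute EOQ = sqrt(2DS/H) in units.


2*D*S = 2 * 13364.5600 * 234.9292 = 6279450.7783
2*D*S/H = 189570.0422
EOQ = sqrt(189570.0422) = 435.3964

435.3964 units


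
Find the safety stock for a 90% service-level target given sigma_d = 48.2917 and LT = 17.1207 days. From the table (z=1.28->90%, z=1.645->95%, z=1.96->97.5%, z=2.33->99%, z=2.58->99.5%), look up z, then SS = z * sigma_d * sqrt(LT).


From the table, SL = 90% corresponds to z = 1.28
sqrt(LT) = sqrt(17.1207) = 4.1377
SS = 1.28 * 48.2917 * 4.1377 = 255.7662

255.7662 units


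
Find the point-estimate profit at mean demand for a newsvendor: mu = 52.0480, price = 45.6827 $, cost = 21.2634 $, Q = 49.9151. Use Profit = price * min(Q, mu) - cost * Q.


Sales at mu = min(49.9151, 52.0480) = 49.9151
Revenue = 45.6827 * 49.9151 = 2280.2565
Total cost = 21.2634 * 49.9151 = 1061.3647
Profit = 2280.2565 - 1061.3647 = 1218.8918

1218.8918 $


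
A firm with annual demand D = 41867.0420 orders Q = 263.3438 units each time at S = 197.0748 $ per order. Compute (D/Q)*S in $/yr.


Number of orders = D/Q = 158.9824
Cost = 158.9824 * 197.0748 = 31331.4342

31331.4342 $/yr


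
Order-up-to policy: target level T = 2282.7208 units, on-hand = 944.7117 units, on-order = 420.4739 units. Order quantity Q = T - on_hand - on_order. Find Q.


Inventory position = OH + OO = 944.7117 + 420.4739 = 1365.1856
Q = 2282.7208 - 1365.1856 = 917.5352

917.5352 units


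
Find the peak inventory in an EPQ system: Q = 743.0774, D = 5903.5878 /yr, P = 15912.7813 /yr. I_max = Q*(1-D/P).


D/P = 0.3710
1 - D/P = 0.6290
I_max = 743.0774 * 0.6290 = 467.3982

467.3982 units


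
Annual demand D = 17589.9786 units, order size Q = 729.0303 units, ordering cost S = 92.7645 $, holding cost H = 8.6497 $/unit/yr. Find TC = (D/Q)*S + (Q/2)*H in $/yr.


Ordering cost = D*S/Q = 2238.2137
Holding cost = Q*H/2 = 3152.9467
TC = 2238.2137 + 3152.9467 = 5391.1603

5391.1603 $/yr


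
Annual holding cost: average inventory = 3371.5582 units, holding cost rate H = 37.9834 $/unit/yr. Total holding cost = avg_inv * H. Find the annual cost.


Cost = 3371.5582 * 37.9834 = 128063.2437

128063.2437 $/yr


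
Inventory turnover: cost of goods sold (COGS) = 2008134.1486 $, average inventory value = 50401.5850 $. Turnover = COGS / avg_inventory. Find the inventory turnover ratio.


Turnover = 2008134.1486 / 50401.5850 = 39.8427

39.8427


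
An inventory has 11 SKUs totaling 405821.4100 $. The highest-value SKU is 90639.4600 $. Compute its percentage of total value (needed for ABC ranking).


Top item = 90639.4600
Total = 405821.4100
Percentage = 90639.4600 / 405821.4100 * 100 = 22.3348

22.3348%


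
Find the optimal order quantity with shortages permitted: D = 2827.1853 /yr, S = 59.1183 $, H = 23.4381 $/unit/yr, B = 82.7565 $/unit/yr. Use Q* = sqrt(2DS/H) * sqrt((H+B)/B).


sqrt(2DS/H) = 119.4241
sqrt((H+B)/B) = 1.1328
Q* = 119.4241 * 1.1328 = 135.2826

135.2826 units


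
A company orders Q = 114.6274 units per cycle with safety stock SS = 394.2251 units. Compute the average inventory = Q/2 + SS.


Q/2 = 57.3137
Avg = 57.3137 + 394.2251 = 451.5388

451.5388 units


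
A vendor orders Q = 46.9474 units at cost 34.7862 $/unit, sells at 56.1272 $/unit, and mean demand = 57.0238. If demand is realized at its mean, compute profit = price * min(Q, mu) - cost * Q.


Sales at mu = min(46.9474, 57.0238) = 46.9474
Revenue = 56.1272 * 46.9474 = 2635.0261
Total cost = 34.7862 * 46.9474 = 1633.1216
Profit = 2635.0261 - 1633.1216 = 1001.9045

1001.9045 $


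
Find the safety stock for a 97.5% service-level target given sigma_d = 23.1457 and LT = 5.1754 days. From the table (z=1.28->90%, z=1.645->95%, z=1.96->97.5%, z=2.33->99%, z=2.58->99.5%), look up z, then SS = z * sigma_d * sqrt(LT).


From the table, SL = 97.5% corresponds to z = 1.96
sqrt(LT) = sqrt(5.1754) = 2.2750
SS = 1.96 * 23.1457 * 2.2750 = 103.2044

103.2044 units


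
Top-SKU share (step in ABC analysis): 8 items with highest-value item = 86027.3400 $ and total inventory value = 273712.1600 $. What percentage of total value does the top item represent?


Top item = 86027.3400
Total = 273712.1600
Percentage = 86027.3400 / 273712.1600 * 100 = 31.4299

31.4299%


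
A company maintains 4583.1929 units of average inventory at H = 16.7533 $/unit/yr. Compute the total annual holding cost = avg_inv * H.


Cost = 4583.1929 * 16.7533 = 76783.6056

76783.6056 $/yr


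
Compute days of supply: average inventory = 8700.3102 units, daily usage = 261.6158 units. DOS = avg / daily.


DOS = 8700.3102 / 261.6158 = 33.2561

33.2561 days


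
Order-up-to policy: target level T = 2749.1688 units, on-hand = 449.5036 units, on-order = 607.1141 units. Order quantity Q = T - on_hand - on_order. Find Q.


Inventory position = OH + OO = 449.5036 + 607.1141 = 1056.6177
Q = 2749.1688 - 1056.6177 = 1692.5511

1692.5511 units


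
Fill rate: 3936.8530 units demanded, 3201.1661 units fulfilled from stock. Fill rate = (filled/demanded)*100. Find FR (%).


FR = 3201.1661 / 3936.8530 * 100 = 81.3128

81.3128%


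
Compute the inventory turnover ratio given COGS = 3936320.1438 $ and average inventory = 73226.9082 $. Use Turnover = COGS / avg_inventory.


Turnover = 3936320.1438 / 73226.9082 = 53.7551

53.7551


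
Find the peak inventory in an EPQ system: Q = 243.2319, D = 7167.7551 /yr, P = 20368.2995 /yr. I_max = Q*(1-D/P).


D/P = 0.3519
1 - D/P = 0.6481
I_max = 243.2319 * 0.6481 = 157.6368

157.6368 units


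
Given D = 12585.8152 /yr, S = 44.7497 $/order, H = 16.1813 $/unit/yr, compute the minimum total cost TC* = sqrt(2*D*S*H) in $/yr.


2*D*S*H = 18226987.0160
TC* = sqrt(18226987.0160) = 4269.3076

4269.3076 $/yr


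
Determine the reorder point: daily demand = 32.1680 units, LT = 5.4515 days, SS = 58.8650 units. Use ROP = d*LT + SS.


d*LT = 32.1680 * 5.4515 = 175.3639
ROP = 175.3639 + 58.8650 = 234.2289

234.2289 units


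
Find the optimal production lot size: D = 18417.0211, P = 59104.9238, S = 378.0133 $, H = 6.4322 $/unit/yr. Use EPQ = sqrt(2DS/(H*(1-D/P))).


1 - D/P = 1 - 0.3116 = 0.6884
H*(1-D/P) = 4.4279
2DS = 13923757.8444
EPQ = sqrt(3144526.6475) = 1773.2813

1773.2813 units


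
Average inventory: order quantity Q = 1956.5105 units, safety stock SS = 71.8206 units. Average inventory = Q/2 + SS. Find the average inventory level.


Q/2 = 978.2553
Avg = 978.2553 + 71.8206 = 1050.0758

1050.0758 units


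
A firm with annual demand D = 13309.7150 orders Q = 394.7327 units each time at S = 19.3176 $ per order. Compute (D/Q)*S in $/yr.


Number of orders = D/Q = 33.7183
Cost = 33.7183 * 19.3176 = 651.3566

651.3566 $/yr


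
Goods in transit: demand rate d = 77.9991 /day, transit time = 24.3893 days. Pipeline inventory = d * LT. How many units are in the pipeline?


Pipeline = 77.9991 * 24.3893 = 1902.3434

1902.3434 units


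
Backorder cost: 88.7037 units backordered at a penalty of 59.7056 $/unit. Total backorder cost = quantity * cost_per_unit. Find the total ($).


Total = 88.7037 * 59.7056 = 5296.1076

5296.1076 $


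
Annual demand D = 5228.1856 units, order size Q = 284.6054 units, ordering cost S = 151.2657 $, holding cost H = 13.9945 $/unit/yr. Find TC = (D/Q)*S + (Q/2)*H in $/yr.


Ordering cost = D*S/Q = 2778.7426
Holding cost = Q*H/2 = 1991.4551
TC = 2778.7426 + 1991.4551 = 4770.1978

4770.1978 $/yr


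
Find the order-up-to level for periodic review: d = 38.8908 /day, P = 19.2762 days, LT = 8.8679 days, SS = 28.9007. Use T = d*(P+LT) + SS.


P + LT = 28.1441
d*(P+LT) = 38.8908 * 28.1441 = 1094.5466
T = 1094.5466 + 28.9007 = 1123.4473

1123.4473 units


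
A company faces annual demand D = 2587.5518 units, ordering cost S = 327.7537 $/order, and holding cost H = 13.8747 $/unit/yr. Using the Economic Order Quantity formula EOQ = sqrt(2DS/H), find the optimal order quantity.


2*D*S = 2 * 2587.5518 * 327.7537 = 1696159.3528
2*D*S/H = 122248.3623
EOQ = sqrt(122248.3623) = 349.6403

349.6403 units


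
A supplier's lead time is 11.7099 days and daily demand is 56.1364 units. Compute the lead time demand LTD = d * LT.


LTD = 56.1364 * 11.7099 = 657.3516

657.3516 units


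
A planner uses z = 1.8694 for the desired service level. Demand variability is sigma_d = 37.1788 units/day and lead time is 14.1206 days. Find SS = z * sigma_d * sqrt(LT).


sqrt(LT) = sqrt(14.1206) = 3.7577
SS = 1.8694 * 37.1788 * 3.7577 = 261.1705

261.1705 units


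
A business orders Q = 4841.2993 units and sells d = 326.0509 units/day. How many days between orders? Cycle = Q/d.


Cycle = 4841.2993 / 326.0509 = 14.8483

14.8483 days


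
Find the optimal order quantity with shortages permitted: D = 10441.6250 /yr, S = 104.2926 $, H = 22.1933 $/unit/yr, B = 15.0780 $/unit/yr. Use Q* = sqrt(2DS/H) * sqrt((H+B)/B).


sqrt(2DS/H) = 313.2671
sqrt((H+B)/B) = 1.5722
Q* = 313.2671 * 1.5722 = 492.5272

492.5272 units


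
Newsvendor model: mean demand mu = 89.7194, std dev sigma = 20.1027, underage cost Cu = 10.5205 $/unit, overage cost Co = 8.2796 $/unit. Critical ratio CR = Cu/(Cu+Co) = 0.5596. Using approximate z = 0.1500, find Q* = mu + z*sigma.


CR = Cu/(Cu+Co) = 10.5205/(10.5205+8.2796) = 0.5596
z = 0.1500
Q* = 89.7194 + 0.1500 * 20.1027 = 92.7348

92.7348 units


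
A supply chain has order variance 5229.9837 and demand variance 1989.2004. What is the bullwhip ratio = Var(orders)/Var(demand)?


BW = 5229.9837 / 1989.2004 = 2.6292

2.6292


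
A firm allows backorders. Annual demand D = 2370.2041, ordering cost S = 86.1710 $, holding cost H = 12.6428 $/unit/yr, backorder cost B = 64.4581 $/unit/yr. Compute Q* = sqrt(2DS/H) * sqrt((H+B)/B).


sqrt(2DS/H) = 179.7491
sqrt((H+B)/B) = 1.0937
Q* = 179.7491 * 1.0937 = 196.5883

196.5883 units


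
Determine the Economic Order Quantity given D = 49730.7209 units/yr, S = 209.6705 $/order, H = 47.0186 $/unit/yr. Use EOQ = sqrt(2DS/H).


2*D*S = 2 * 49730.7209 * 209.6705 = 20854130.2329
2*D*S/H = 443529.3742
EOQ = sqrt(443529.3742) = 665.9800

665.9800 units


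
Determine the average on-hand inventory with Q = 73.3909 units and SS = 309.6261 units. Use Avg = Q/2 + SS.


Q/2 = 36.6955
Avg = 36.6955 + 309.6261 = 346.3216

346.3216 units


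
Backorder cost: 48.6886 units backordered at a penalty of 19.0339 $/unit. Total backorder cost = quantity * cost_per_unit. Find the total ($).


Total = 48.6886 * 19.0339 = 926.7339

926.7339 $


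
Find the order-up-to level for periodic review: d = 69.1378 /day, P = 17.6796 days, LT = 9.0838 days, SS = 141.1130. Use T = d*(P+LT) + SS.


P + LT = 26.7634
d*(P+LT) = 69.1378 * 26.7634 = 1850.3626
T = 1850.3626 + 141.1130 = 1991.4756

1991.4756 units


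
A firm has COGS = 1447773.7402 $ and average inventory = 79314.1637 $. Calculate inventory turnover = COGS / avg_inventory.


Turnover = 1447773.7402 / 79314.1637 = 18.2537

18.2537


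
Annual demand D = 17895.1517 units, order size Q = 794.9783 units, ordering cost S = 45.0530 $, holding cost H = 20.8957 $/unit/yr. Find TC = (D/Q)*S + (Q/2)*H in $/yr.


Ordering cost = D*S/Q = 1014.1538
Holding cost = Q*H/2 = 8305.8140
TC = 1014.1538 + 8305.8140 = 9319.9678

9319.9678 $/yr


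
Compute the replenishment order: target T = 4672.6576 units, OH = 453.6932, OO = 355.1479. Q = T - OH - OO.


Inventory position = OH + OO = 453.6932 + 355.1479 = 808.8411
Q = 4672.6576 - 808.8411 = 3863.8165

3863.8165 units


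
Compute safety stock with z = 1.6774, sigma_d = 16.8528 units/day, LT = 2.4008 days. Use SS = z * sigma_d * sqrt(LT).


sqrt(LT) = sqrt(2.4008) = 1.5495
SS = 1.6774 * 16.8528 * 1.5495 = 43.8013

43.8013 units


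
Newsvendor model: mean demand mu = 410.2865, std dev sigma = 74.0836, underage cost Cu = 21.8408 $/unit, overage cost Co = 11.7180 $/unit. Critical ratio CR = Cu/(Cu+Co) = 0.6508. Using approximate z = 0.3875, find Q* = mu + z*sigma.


CR = Cu/(Cu+Co) = 21.8408/(21.8408+11.7180) = 0.6508
z = 0.3875
Q* = 410.2865 + 0.3875 * 74.0836 = 438.9939

438.9939 units


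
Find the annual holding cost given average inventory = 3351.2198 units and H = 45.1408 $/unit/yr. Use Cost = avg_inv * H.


Cost = 3351.2198 * 45.1408 = 151276.7427

151276.7427 $/yr


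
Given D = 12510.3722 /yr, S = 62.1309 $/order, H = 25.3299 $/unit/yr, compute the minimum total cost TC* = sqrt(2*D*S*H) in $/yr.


2*D*S*H = 39376884.0014
TC* = sqrt(39376884.0014) = 6275.1003

6275.1003 $/yr


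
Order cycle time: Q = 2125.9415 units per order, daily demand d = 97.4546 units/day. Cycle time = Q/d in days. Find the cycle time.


Cycle = 2125.9415 / 97.4546 = 21.8147

21.8147 days


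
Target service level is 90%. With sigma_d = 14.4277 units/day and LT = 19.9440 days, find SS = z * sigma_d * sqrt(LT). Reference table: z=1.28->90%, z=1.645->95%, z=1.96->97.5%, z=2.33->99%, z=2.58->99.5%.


From the table, SL = 90% corresponds to z = 1.28
sqrt(LT) = sqrt(19.9440) = 4.4659
SS = 1.28 * 14.4277 * 4.4659 = 82.4733

82.4733 units


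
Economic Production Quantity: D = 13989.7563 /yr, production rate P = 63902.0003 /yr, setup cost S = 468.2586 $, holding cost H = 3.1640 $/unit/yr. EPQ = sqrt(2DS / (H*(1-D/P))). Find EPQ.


1 - D/P = 1 - 0.2189 = 0.7811
H*(1-D/P) = 2.4713
2DS = 13101647.3988
EPQ = sqrt(5301475.8768) = 2302.4934

2302.4934 units


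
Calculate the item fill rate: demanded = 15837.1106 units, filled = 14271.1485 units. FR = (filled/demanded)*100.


FR = 14271.1485 / 15837.1106 * 100 = 90.1121

90.1121%


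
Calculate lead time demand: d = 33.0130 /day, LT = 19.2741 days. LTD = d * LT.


LTD = 33.0130 * 19.2741 = 636.2959

636.2959 units


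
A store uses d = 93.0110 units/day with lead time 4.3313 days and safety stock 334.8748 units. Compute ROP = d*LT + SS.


d*LT = 93.0110 * 4.3313 = 402.8585
ROP = 402.8585 + 334.8748 = 737.7333

737.7333 units


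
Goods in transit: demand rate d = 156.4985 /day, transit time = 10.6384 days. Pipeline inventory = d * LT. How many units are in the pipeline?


Pipeline = 156.4985 * 10.6384 = 1664.8936

1664.8936 units


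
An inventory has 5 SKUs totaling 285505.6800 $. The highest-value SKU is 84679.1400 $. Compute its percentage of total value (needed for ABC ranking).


Top item = 84679.1400
Total = 285505.6800
Percentage = 84679.1400 / 285505.6800 * 100 = 29.6594

29.6594%


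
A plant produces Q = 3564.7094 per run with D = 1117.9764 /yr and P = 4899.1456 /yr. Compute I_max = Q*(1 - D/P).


D/P = 0.2282
1 - D/P = 0.7718
I_max = 3564.7094 * 0.7718 = 2751.2490

2751.2490 units


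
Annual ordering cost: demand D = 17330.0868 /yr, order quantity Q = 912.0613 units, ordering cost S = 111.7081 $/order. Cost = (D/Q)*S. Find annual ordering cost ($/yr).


Number of orders = D/Q = 19.0010
Cost = 19.0010 * 111.7081 = 2122.5668

2122.5668 $/yr


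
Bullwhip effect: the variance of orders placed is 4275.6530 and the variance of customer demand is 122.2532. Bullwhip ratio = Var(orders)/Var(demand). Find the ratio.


BW = 4275.6530 / 122.2532 = 34.9738

34.9738


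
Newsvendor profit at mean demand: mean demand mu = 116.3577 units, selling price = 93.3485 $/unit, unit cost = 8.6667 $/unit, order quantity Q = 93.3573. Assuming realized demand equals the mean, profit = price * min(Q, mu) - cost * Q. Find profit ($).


Sales at mu = min(93.3573, 116.3577) = 93.3573
Revenue = 93.3485 * 93.3573 = 8714.7639
Total cost = 8.6667 * 93.3573 = 809.0997
Profit = 8714.7639 - 809.0997 = 7905.6642

7905.6642 $


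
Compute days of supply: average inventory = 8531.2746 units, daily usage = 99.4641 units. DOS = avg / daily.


DOS = 8531.2746 / 99.4641 = 85.7724

85.7724 days


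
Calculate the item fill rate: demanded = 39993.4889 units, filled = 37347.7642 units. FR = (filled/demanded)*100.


FR = 37347.7642 / 39993.4889 * 100 = 93.3846

93.3846%


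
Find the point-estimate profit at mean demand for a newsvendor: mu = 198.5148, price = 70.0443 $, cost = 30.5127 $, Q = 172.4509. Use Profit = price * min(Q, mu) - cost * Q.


Sales at mu = min(172.4509, 198.5148) = 172.4509
Revenue = 70.0443 * 172.4509 = 12079.2026
Total cost = 30.5127 * 172.4509 = 5261.9426
Profit = 12079.2026 - 5261.9426 = 6817.2600

6817.2600 $


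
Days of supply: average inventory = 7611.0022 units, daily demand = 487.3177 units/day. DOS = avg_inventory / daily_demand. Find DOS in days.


DOS = 7611.0022 / 487.3177 = 15.6182

15.6182 days


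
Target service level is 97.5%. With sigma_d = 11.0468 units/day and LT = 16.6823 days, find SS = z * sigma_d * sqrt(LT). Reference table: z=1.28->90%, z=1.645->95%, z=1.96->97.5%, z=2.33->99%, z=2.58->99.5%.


From the table, SL = 97.5% corresponds to z = 1.96
sqrt(LT) = sqrt(16.6823) = 4.0844
SS = 1.96 * 11.0468 * 4.0844 = 88.4343

88.4343 units


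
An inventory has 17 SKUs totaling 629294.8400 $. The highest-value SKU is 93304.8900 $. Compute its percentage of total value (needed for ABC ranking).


Top item = 93304.8900
Total = 629294.8400
Percentage = 93304.8900 / 629294.8400 * 100 = 14.8269

14.8269%


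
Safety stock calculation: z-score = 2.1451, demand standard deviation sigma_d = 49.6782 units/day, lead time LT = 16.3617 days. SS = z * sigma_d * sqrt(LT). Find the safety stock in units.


sqrt(LT) = sqrt(16.3617) = 4.0450
SS = 2.1451 * 49.6782 * 4.0450 = 431.0500

431.0500 units


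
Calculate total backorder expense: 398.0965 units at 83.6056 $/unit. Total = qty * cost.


Total = 398.0965 * 83.6056 = 33283.0967

33283.0967 $


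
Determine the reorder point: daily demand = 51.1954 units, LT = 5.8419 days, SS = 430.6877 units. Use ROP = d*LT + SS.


d*LT = 51.1954 * 5.8419 = 299.0784
ROP = 299.0784 + 430.6877 = 729.7661

729.7661 units


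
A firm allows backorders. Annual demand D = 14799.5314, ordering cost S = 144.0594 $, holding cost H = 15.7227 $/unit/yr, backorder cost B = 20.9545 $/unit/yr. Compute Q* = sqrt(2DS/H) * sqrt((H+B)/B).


sqrt(2DS/H) = 520.7703
sqrt((H+B)/B) = 1.3230
Q* = 520.7703 * 1.3230 = 688.9785

688.9785 units


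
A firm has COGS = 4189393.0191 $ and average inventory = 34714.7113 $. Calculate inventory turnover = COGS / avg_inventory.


Turnover = 4189393.0191 / 34714.7113 = 120.6806

120.6806


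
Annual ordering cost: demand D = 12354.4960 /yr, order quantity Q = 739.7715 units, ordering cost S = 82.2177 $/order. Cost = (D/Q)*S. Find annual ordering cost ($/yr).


Number of orders = D/Q = 16.7004
Cost = 16.7004 * 82.2177 = 1373.0703

1373.0703 $/yr


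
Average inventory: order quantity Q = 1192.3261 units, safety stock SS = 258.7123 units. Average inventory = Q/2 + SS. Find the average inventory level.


Q/2 = 596.1630
Avg = 596.1630 + 258.7123 = 854.8754

854.8754 units


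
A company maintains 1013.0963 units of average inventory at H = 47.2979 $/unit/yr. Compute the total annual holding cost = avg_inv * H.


Cost = 1013.0963 * 47.2979 = 47917.3275

47917.3275 $/yr


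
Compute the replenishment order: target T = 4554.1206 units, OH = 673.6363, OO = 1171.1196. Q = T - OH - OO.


Inventory position = OH + OO = 673.6363 + 1171.1196 = 1844.7559
Q = 4554.1206 - 1844.7559 = 2709.3647

2709.3647 units


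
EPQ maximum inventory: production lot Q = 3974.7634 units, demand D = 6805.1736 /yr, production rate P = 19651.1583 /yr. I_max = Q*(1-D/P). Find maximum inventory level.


D/P = 0.3463
1 - D/P = 0.6537
I_max = 3974.7634 * 0.6537 = 2598.3074

2598.3074 units


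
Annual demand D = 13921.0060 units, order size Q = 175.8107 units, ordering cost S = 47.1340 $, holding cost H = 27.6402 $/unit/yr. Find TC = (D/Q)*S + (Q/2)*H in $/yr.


Ordering cost = D*S/Q = 3732.1545
Holding cost = Q*H/2 = 2429.7215
TC = 3732.1545 + 2429.7215 = 6161.8760

6161.8760 $/yr


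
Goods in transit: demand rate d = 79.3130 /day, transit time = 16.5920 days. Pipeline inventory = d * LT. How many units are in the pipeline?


Pipeline = 79.3130 * 16.5920 = 1315.9613

1315.9613 units


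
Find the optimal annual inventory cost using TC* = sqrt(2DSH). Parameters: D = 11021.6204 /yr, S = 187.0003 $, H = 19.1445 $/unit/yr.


2*D*S*H = 78915402.5957
TC* = sqrt(78915402.5957) = 8883.4342

8883.4342 $/yr


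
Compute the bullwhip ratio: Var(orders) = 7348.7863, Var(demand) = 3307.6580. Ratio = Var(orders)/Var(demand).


BW = 7348.7863 / 3307.6580 = 2.2217

2.2217


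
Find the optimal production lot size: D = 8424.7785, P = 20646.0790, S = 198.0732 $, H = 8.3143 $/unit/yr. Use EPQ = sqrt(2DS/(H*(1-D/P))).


1 - D/P = 1 - 0.4081 = 0.5919
H*(1-D/P) = 4.9216
2DS = 3337445.6736
EPQ = sqrt(678123.3148) = 823.4824

823.4824 units


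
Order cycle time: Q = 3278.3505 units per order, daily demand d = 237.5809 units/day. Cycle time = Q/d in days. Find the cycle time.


Cycle = 3278.3505 / 237.5809 = 13.7989

13.7989 days


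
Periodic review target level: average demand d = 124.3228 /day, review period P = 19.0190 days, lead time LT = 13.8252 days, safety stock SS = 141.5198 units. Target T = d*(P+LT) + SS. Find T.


P + LT = 32.8442
d*(P+LT) = 124.3228 * 32.8442 = 4083.2829
T = 4083.2829 + 141.5198 = 4224.8027

4224.8027 units


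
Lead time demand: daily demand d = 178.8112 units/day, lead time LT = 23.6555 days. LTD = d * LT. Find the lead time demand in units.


LTD = 178.8112 * 23.6555 = 4229.8683

4229.8683 units


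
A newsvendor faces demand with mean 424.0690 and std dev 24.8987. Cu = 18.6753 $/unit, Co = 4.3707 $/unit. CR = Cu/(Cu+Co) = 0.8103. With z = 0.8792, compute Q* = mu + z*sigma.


CR = Cu/(Cu+Co) = 18.6753/(18.6753+4.3707) = 0.8103
z = 0.8792
Q* = 424.0690 + 0.8792 * 24.8987 = 445.9599

445.9599 units


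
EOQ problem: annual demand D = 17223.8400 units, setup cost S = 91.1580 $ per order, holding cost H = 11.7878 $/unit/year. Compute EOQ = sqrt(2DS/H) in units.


2*D*S = 2 * 17223.8400 * 91.1580 = 3140181.6134
2*D*S/H = 266392.5086
EOQ = sqrt(266392.5086) = 516.1323

516.1323 units


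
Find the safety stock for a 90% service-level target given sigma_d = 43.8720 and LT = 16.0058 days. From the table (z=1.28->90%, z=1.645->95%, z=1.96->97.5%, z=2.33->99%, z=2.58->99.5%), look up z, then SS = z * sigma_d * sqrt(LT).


From the table, SL = 90% corresponds to z = 1.28
sqrt(LT) = sqrt(16.0058) = 4.0007
SS = 1.28 * 43.8720 * 4.0007 = 224.6653

224.6653 units
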